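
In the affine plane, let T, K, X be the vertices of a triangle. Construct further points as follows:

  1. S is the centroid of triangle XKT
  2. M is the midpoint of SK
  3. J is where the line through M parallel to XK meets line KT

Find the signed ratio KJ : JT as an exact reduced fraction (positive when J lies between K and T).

KJ:JT = 1/5

Work in coordinates with T = (0, 0), K = (1, 0), X = (0, 1).
1. S is the centroid of triangle XKT ⇒ S = (1/3, 1/3)
2. M is the midpoint of SK ⇒ M = (2/3, 1/6)
3. J is where the line through M parallel to XK meets line KT ⇒ J = (5/6, 0)
J = K + t·(T−K) with t = 1/6, so KJ:JT = t:(1−t) = 1/6:5/6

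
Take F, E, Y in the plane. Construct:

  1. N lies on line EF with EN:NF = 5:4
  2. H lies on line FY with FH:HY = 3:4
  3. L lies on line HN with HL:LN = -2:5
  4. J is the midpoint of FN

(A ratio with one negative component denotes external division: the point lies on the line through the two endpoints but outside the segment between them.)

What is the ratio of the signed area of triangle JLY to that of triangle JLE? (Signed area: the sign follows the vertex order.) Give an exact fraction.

[JLY]:[JLE] = 68/105

Choose coordinates F = (0, 0), E = (1, 0), Y = (0, 1).
1. N lies on line EF with EN:NF = 5:4 ⇒ N = (4/9, 0)
2. H lies on line FY with FH:HY = 3:4 ⇒ H = (0, 3/7)
3. L lies on line HN with HL:LN = -2:5 ⇒ L = (-8/27, 5/7)
4. J is the midpoint of FN ⇒ J = (2/9, 0)
2·[JLY] = -68/189, 2·[JLE] = -5/9
[JLY]:[JLE] = -68/189:-5/9 = 68/105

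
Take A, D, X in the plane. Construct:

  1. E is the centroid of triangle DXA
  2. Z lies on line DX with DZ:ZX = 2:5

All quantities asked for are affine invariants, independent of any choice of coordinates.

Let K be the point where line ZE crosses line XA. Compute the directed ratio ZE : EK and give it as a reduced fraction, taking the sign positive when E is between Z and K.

Assign A = (0, 0), D = (1, 0), X = (0, 1) — the answer is frame-independent, so this choice is without loss of generality.
1. E is the centroid of triangle DXA ⇒ E = (1/3, 1/3)
2. Z lies on line DX with DZ:ZX = 2:5 ⇒ Z = (5/7, 2/7)
line ZE meets XA at K = (0, 3/8)
E = Z + t·(K−Z) with t = 8/15, so ZE:EK = 8/15:7/15

ZE:EK = 8/7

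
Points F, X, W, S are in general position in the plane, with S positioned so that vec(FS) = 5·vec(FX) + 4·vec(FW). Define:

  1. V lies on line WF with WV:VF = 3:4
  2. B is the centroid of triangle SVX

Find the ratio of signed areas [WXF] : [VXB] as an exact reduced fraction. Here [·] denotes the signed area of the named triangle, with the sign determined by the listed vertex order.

Choose coordinates F = (0, 0), X = (1, 0), W = (0, 1), S = (5, 4).
1. V lies on line WF with WV:VF = 3:4 ⇒ V = (0, 4/7)
2. B is the centroid of triangle SVX ⇒ B = (2, 32/21)
2·[WXF] = -1, 2·[VXB] = 44/21
[WXF]:[VXB] = -1:44/21 = -21/44

[WXF]:[VXB] = -21/44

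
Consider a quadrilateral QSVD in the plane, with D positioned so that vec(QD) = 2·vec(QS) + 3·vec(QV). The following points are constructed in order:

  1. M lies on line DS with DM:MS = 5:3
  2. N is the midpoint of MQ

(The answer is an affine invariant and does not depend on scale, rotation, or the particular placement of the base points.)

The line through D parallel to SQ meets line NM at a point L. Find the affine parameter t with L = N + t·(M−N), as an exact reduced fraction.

t = 13/3

Work in coordinates with Q = (0, 0), S = (1, 0), V = (0, 1), D = (2, 3).
1. M lies on line DS with DM:MS = 5:3 ⇒ M = (11/8, 9/8)
2. N is the midpoint of MQ ⇒ N = (11/16, 9/16)
through D parallel to SQ: direction (-1, 0); meets NM at L = (11/3, 3)
L = N + t·(M−N) with t = 13/3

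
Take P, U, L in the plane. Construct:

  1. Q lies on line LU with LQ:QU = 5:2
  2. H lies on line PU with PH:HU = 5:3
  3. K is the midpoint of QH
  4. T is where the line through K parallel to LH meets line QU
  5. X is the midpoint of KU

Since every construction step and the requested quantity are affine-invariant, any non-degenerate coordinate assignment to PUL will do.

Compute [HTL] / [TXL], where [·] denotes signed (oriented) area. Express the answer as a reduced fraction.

[HTL]:[TXL] = -4

Choose coordinates P = (0, 0), U = (1, 0), L = (0, 1).
1. Q lies on line LU with LQ:QU = 5:2 ⇒ Q = (5/7, 2/7)
2. H lies on line PU with PH:HU = 5:3 ⇒ H = (5/8, 0)
3. K is the midpoint of QH ⇒ K = (75/112, 1/7)
4. T is where the line through K parallel to LH meets line QU ⇒ T = (5/14, 9/14)
5. X is the midpoint of KU ⇒ X = (187/224, 1/14)
2·[HTL] = 15/112, 2·[TXL] = -15/448
[HTL]:[TXL] = 15/112:-15/448 = -4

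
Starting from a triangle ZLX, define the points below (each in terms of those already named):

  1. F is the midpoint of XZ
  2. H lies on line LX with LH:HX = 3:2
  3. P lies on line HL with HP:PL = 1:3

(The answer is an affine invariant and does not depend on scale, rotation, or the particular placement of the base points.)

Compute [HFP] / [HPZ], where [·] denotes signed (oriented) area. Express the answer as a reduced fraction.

[HFP]:[HPZ] = -1/2

Work in coordinates with Z = (0, 0), L = (1, 0), X = (0, 1).
1. F is the midpoint of XZ ⇒ F = (0, 1/2)
2. H lies on line LX with LH:HX = 3:2 ⇒ H = (2/5, 3/5)
3. P lies on line HL with HP:PL = 1:3 ⇒ P = (11/20, 9/20)
2·[HFP] = 3/40, 2·[HPZ] = -3/20
[HFP]:[HPZ] = 3/40:-3/20 = -1/2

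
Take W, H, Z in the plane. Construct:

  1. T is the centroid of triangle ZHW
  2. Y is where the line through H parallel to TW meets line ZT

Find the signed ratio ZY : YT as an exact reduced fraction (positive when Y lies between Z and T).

Assign W = (0, 0), H = (1, 0), Z = (0, 1) — the answer is frame-independent, so this choice is without loss of generality.
1. T is the centroid of triangle ZHW ⇒ T = (1/3, 1/3)
2. Y is where the line through H parallel to TW meets line ZT ⇒ Y = (2/3, -1/3)
Y = Z + t·(T−Z) with t = 2, so ZY:YT = t:(1−t) = 2:-1

ZY:YT = -2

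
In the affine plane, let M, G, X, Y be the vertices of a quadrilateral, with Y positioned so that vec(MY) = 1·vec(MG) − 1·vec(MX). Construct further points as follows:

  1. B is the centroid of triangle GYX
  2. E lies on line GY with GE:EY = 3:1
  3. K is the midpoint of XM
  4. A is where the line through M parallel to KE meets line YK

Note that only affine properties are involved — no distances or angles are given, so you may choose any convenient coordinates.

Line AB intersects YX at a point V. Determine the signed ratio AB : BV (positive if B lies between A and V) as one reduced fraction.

AB:BV = 1/2

Work in coordinates with M = (0, 0), G = (1, 0), X = (0, 1), Y = (1, -1).
1. B is the centroid of triangle GYX ⇒ B = (2/3, 0)
2. E lies on line GY with GE:EY = 3:1 ⇒ E = (1, -3/4)
3. K is the midpoint of XM ⇒ K = (0, 1/2)
4. A is where the line through M parallel to KE meets line YK ⇒ A = (2, -5/2)
line AB meets YX at V = (-2, 5)
B = A + t·(V−A) with t = 1/3, so AB:BV = 1/3:2/3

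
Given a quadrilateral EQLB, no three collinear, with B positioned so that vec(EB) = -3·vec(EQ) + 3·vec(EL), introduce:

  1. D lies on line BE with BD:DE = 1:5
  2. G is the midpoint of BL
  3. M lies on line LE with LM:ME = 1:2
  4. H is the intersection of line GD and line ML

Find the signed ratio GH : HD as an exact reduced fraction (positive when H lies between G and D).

Work in coordinates with E = (0, 0), Q = (1, 0), L = (0, 1), B = (-3, 3).
1. D lies on line BE with BD:DE = 1:5 ⇒ D = (-5/2, 5/2)
2. G is the midpoint of BL ⇒ G = (-3/2, 2)
3. M lies on line LE with LM:ME = 1:2 ⇒ M = (0, 2/3)
4. H is the intersection of line GD and line ML ⇒ H = (0, 5/4)
H = G + t·(D−G) with t = -3/2, so GH:HD = t:(1−t) = -3/2:5/2

GH:HD = -3/5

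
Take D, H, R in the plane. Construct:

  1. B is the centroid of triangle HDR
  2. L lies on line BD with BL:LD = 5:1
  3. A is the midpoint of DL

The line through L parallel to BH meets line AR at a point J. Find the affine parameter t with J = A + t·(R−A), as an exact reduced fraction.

Assign D = (0, 0), H = (1, 0), R = (0, 1) — the answer is frame-independent, so this choice is without loss of generality.
1. B is the centroid of triangle HDR ⇒ B = (1/3, 1/3)
2. L lies on line BD with BL:LD = 5:1 ⇒ L = (1/18, 1/18)
3. A is the midpoint of DL ⇒ A = (1/36, 1/36)
through L parallel to BH: direction (2/3, -1/3); meets AR at J = (11/414, 29/414)
J = A + t·(R−A) with t = 1/23

t = 1/23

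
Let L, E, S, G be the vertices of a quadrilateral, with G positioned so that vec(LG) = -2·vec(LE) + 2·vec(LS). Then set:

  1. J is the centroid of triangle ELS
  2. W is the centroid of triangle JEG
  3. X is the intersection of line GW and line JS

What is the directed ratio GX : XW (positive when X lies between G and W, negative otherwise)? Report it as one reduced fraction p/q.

GX:XW = -9/2

Work in coordinates with L = (0, 0), E = (1, 0), S = (0, 1), G = (-2, 2).
1. J is the centroid of triangle ELS ⇒ J = (1/3, 1/3)
2. W is the centroid of triangle JEG ⇒ W = (-2/9, 7/9)
3. X is the intersection of line GW and line JS ⇒ X = (2/7, 3/7)
X = G + t·(W−G) with t = 9/7, so GX:XW = t:(1−t) = 9/7:-2/7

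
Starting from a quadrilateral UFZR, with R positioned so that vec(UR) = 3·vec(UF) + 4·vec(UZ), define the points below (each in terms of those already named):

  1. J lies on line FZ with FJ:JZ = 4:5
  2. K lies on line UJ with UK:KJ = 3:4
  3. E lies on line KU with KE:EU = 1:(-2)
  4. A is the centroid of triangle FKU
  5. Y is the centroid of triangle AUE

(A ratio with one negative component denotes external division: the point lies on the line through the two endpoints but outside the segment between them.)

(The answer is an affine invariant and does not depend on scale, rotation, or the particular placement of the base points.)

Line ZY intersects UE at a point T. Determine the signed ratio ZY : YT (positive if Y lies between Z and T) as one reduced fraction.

Assign U = (0, 0), F = (1, 0), Z = (0, 1), R = (3, 4) — the answer is frame-independent, so this choice is without loss of generality.
1. J lies on line FZ with FJ:JZ = 4:5 ⇒ J = (5/9, 4/9)
2. K lies on line UJ with UK:KJ = 3:4 ⇒ K = (5/21, 4/21)
3. E lies on line KU with KE:EU = 1:(-2) ⇒ E = (10/21, 8/21)
4. A is the centroid of triangle FKU ⇒ A = (26/63, 4/63)
5. Y is the centroid of triangle AUE ⇒ Y = (8/27, 4/27)
line ZY meets UE at T = (40/147, 32/147)
Y = Z + t·(T−Z) with t = 49/45, so ZY:YT = 49/45:-4/45

ZY:YT = -49/4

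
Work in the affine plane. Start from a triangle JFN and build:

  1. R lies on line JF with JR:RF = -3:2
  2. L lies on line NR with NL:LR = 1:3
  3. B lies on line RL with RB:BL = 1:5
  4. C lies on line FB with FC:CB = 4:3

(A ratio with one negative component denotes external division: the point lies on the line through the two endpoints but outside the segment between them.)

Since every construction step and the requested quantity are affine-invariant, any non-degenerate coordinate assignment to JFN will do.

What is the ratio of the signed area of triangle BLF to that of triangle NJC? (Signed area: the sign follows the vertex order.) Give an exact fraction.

Set J = (0, 0), F = (1, 0), N = (0, 1); any affine frame gives the same invariant.
1. R lies on line JF with JR:RF = -3:2 ⇒ R = (3, 0)
2. L lies on line NR with NL:LR = 1:3 ⇒ L = (3/4, 3/4)
3. B lies on line RL with RB:BL = 1:5 ⇒ B = (21/8, 1/8)
4. C lies on line FB with FC:CB = 4:3 ⇒ C = (27/14, 1/14)
2·[BLF] = 5/4, 2·[NJC] = 27/14
[BLF]:[NJC] = 5/4:27/14 = 35/54

[BLF]:[NJC] = 35/54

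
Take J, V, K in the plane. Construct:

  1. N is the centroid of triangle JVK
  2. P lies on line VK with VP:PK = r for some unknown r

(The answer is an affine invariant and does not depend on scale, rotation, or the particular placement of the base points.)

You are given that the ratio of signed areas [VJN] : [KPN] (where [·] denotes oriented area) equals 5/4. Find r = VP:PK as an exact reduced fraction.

Work in coordinates with J = (0, 0), V = (1, 0), K = (0, 1).
1. N is the centroid of triangle JVK ⇒ N = (1/3, 1/3)
2. With VP:PK = r, write λ = r/(r+1) so P = V + λ·(K−V); P is affine-linear in λ
Every point depending on P is an affine combination of P and λ-independent points, so each such coordinate is linear in λ; the λ² term in each signed area is a multiple of (K−V)×(K−V) = 0, so 2·[VJN] and 2·[KPN] are each linear in λ. Evaluating at λ=0 and λ=1:
  2·[VJN] = -1/3,   2·[KPN] = 1/3·λ − 1/3
So [VJN]:[KPN] = (-1/3) / (1/3·λ − 1/3). Setting this equal to 5/4:
  -1/3 = 5/4·(1/3·λ − 1/3)  ⇒  λ = 1/5
Then r = λ/(1−λ) = (1/5)/(4/5) = 1/4. Check: with r = 1/4, P = (4/5, 1/5) and [VJN]:[KPN] = 5/4 as required.

r = 1/4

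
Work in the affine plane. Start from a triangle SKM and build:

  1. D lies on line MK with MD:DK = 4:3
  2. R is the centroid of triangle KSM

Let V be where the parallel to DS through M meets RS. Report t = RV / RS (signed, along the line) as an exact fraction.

Choose coordinates S = (0, 0), K = (1, 0), M = (0, 1).
1. D lies on line MK with MD:DK = 4:3 ⇒ D = (4/7, 3/7)
2. R is the centroid of triangle KSM ⇒ R = (1/3, 1/3)
through M parallel to DS: direction (-4/7, -3/7); meets RS at V = (4, 4)
V = R + t·(S−R) with t = -11

t = -11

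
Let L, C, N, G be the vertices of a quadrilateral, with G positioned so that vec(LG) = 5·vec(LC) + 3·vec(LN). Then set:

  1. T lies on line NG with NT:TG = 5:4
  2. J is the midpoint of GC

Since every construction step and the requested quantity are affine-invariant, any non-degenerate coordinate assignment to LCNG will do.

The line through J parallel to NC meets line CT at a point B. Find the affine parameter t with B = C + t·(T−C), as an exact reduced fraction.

Choose coordinates L = (0, 0), C = (1, 0), N = (0, 1), G = (5, 3).
1. T lies on line NG with NT:TG = 5:4 ⇒ T = (25/9, 19/9)
2. J is the midpoint of GC ⇒ J = (3, 3/2)
through J parallel to NC: direction (1, -1); meets CT at B = (13/5, 19/10)
B = C + t·(T−C) with t = 9/10

t = 9/10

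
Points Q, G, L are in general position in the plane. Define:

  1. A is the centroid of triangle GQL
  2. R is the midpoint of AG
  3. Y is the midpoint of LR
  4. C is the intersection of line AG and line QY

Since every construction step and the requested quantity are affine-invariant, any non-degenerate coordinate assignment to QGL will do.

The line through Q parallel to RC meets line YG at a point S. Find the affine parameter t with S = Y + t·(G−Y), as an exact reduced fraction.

t = 3

Work in coordinates with Q = (0, 0), G = (1, 0), L = (0, 1).
1. A is the centroid of triangle GQL ⇒ A = (1/3, 1/3)
2. R is the midpoint of AG ⇒ R = (2/3, 1/6)
3. Y is the midpoint of LR ⇒ Y = (1/3, 7/12)
4. C is the intersection of line AG and line QY ⇒ C = (2/9, 7/18)
through Q parallel to RC: direction (-4/9, 2/9); meets YG at S = (7/3, -7/6)
S = Y + t·(G−Y) with t = 3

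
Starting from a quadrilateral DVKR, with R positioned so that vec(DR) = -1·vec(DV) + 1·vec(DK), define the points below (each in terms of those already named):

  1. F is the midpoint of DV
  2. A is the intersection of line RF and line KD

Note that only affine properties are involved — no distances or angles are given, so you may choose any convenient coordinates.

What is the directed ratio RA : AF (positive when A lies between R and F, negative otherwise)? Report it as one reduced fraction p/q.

Work in coordinates with D = (0, 0), V = (1, 0), K = (0, 1), R = (-1, 1).
1. F is the midpoint of DV ⇒ F = (1/2, 0)
2. A is the intersection of line RF and line KD ⇒ A = (0, 1/3)
A = R + t·(F−R) with t = 2/3, so RA:AF = t:(1−t) = 2/3:1/3

RA:AF = 2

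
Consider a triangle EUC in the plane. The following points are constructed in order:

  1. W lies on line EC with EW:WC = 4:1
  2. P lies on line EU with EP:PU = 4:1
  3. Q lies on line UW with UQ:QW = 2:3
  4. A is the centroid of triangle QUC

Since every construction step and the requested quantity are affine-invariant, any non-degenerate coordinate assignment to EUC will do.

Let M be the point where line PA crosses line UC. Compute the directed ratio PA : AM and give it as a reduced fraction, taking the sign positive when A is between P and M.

Assign E = (0, 0), U = (1, 0), C = (0, 1) — the answer is frame-independent, so this choice is without loss of generality.
1. W lies on line EC with EW:WC = 4:1 ⇒ W = (0, 4/5)
2. P lies on line EU with EP:PU = 4:1 ⇒ P = (4/5, 0)
3. Q lies on line UW with UQ:QW = 2:3 ⇒ Q = (3/5, 8/25)
4. A is the centroid of triangle QUC ⇒ A = (8/15, 11/25)
line PA meets UC at M = (32/65, 33/65)
A = P + t·(M−P) with t = 13/15, so PA:AM = 13/15:2/15

PA:AM = 13/2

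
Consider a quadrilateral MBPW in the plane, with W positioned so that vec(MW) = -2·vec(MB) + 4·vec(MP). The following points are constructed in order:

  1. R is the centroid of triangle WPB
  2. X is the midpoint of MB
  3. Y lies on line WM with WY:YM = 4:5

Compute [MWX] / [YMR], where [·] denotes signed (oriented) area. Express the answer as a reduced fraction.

Set M = (0, 0), B = (1, 0), P = (0, 1), W = (-2, 4); any affine frame gives the same invariant.
1. R is the centroid of triangle WPB ⇒ R = (-1/3, 5/3)
2. X is the midpoint of MB ⇒ X = (1/2, 0)
3. Y lies on line WM with WY:YM = 4:5 ⇒ Y = (-10/9, 20/9)
2·[MWX] = -2, 2·[YMR] = 10/9
[MWX]:[YMR] = -2:10/9 = -9/5

[MWX]:[YMR] = -9/5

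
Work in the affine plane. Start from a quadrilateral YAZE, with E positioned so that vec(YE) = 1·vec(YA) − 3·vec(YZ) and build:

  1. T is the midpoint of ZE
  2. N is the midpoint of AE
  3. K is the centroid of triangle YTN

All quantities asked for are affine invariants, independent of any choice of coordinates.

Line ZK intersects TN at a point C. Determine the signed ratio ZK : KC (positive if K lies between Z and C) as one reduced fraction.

Choose coordinates Y = (0, 0), A = (1, 0), Z = (0, 1), E = (1, -3).
1. T is the midpoint of ZE ⇒ T = (1/2, -1)
2. N is the midpoint of AE ⇒ N = (1, -3/2)
3. K is the centroid of triangle YTN ⇒ K = (1/2, -5/6)
line ZK meets TN at C = (9/16, -17/16)
K = Z + t·(C−Z) with t = 8/9, so ZK:KC = 8/9:1/9

ZK:KC = 8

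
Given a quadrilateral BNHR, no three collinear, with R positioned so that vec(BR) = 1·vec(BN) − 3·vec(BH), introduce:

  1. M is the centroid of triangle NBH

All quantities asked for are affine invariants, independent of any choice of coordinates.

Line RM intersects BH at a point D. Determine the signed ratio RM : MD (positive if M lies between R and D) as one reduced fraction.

Choose coordinates B = (0, 0), N = (1, 0), H = (0, 1), R = (1, -3).
1. M is the centroid of triangle NBH ⇒ M = (1/3, 1/3)
line RM meets BH at D = (0, 2)
M = R + t·(D−R) with t = 2/3, so RM:MD = 2/3:1/3

RM:MD = 2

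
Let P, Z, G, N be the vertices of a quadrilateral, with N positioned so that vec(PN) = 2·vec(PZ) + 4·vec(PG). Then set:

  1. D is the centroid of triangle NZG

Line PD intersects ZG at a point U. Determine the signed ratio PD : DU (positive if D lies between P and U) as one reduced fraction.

PD:DU = -8/5

Assign P = (0, 0), Z = (1, 0), G = (0, 1), N = (2, 4) — the answer is frame-independent, so this choice is without loss of generality.
1. D is the centroid of triangle NZG ⇒ D = (1, 5/3)
line PD meets ZG at U = (3/8, 5/8)
D = P + t·(U−P) with t = 8/3, so PD:DU = 8/3:-5/3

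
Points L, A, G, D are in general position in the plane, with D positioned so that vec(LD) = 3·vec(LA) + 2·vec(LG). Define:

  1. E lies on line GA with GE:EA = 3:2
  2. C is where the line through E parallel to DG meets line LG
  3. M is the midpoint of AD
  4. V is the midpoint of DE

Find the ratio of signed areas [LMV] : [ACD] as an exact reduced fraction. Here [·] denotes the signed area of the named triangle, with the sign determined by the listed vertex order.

Work in coordinates with L = (0, 0), A = (1, 0), G = (0, 1), D = (3, 2).
1. E lies on line GA with GE:EA = 3:2 ⇒ E = (3/5, 2/5)
2. C is where the line through E parallel to DG meets line LG ⇒ C = (0, 1/5)
3. M is the midpoint of AD ⇒ M = (2, 1)
4. V is the midpoint of DE ⇒ V = (9/5, 6/5)
2·[LMV] = 3/5, 2·[ACD] = -12/5
[LMV]:[ACD] = 3/5:-12/5 = -1/4

[LMV]:[ACD] = -1/4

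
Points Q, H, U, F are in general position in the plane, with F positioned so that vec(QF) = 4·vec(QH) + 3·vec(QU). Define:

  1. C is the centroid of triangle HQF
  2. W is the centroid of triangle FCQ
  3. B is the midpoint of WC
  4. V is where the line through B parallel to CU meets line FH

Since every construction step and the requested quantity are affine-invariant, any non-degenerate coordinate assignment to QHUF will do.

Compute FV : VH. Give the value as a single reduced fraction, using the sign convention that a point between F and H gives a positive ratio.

Set Q = (0, 0), H = (1, 0), U = (0, 1), F = (4, 3); any affine frame gives the same invariant.
1. C is the centroid of triangle HQF ⇒ C = (5/3, 1)
2. W is the centroid of triangle FCQ ⇒ W = (17/9, 4/3)
3. B is the midpoint of WC ⇒ B = (16/9, 7/6)
4. V is where the line through B parallel to CU meets line FH ⇒ V = (13/6, 7/6)
V = F + t·(H−F) with t = 11/18, so FV:VH = t:(1−t) = 11/18:7/18

FV:VH = 11/7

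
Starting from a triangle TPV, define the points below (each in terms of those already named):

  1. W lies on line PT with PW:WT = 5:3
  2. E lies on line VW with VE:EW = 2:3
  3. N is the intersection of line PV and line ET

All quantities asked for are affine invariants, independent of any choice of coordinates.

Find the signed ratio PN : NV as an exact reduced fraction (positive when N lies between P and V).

Choose coordinates T = (0, 0), P = (1, 0), V = (0, 1).
1. W lies on line PT with PW:WT = 5:3 ⇒ W = (3/8, 0)
2. E lies on line VW with VE:EW = 2:3 ⇒ E = (3/20, 3/5)
3. N is the intersection of line PV and line ET ⇒ N = (1/5, 4/5)
N = P + t·(V−P) with t = 4/5, so PN:NV = t:(1−t) = 4/5:1/5

PN:NV = 4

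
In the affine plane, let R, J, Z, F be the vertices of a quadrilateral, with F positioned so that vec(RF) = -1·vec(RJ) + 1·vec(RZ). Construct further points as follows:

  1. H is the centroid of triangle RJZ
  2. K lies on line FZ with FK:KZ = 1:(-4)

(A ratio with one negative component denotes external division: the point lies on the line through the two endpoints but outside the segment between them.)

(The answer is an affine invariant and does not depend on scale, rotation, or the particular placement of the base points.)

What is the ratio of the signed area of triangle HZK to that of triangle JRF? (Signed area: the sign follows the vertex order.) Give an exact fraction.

[HZK]:[JRF] = -8/9

Assign R = (0, 0), J = (1, 0), Z = (0, 1), F = (-1, 1) — the answer is frame-independent, so this choice is without loss of generality.
1. H is the centroid of triangle RJZ ⇒ H = (1/3, 1/3)
2. K lies on line FZ with FK:KZ = 1:(-4) ⇒ K = (-4/3, 1)
2·[HZK] = 8/9, 2·[JRF] = -1
[HZK]:[JRF] = 8/9:-1 = -8/9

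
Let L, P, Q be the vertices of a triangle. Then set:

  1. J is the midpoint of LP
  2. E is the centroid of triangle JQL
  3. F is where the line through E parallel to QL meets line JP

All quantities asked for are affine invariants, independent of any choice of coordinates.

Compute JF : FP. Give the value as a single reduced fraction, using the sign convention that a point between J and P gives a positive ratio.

JF:FP = -2/5

Set L = (0, 0), P = (1, 0), Q = (0, 1); any affine frame gives the same invariant.
1. J is the midpoint of LP ⇒ J = (1/2, 0)
2. E is the centroid of triangle JQL ⇒ E = (1/6, 1/3)
3. F is where the line through E parallel to QL meets line JP ⇒ F = (1/6, 0)
F = J + t·(P−J) with t = -2/3, so JF:FP = t:(1−t) = -2/3:5/3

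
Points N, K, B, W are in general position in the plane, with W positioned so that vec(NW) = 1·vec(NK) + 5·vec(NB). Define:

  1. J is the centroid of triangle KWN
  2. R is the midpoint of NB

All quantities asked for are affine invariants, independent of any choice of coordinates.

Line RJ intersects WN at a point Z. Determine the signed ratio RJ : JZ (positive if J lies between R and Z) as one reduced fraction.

RJ:JZ = -13/10

Set N = (0, 0), K = (1, 0), B = (0, 1), W = (1, 5); any affine frame gives the same invariant.
1. J is the centroid of triangle KWN ⇒ J = (2/3, 5/3)
2. R is the midpoint of NB ⇒ R = (0, 1/2)
line RJ meets WN at Z = (2/13, 10/13)
J = R + t·(Z−R) with t = 13/3, so RJ:JZ = 13/3:-10/3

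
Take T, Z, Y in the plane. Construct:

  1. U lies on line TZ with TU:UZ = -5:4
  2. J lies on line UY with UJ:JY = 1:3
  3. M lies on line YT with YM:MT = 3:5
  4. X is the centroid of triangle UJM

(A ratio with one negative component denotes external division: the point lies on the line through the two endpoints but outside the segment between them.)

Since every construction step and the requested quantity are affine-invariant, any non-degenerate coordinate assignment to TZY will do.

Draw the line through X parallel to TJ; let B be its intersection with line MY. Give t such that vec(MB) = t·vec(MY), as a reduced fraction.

Choose coordinates T = (0, 0), Z = (1, 0), Y = (0, 1).
1. U lies on line TZ with TU:UZ = -5:4 ⇒ U = (5, 0)
2. J lies on line UY with UJ:JY = 1:3 ⇒ J = (15/4, 1/4)
3. M lies on line YT with YM:MT = 3:5 ⇒ M = (0, 5/8)
4. X is the centroid of triangle UJM ⇒ X = (35/12, 7/24)
through X parallel to TJ: direction (15/4, 1/4); meets MY at B = (0, 7/72)
B = M + t·(Y−M) with t = -38/27

t = -38/27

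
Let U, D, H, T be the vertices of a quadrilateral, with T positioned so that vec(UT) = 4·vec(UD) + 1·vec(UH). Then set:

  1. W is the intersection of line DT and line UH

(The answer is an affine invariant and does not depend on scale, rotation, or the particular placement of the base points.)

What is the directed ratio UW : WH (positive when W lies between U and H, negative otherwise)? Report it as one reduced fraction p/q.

Set U = (0, 0), D = (1, 0), H = (0, 1), T = (4, 1); any affine frame gives the same invariant.
1. W is the intersection of line DT and line UH ⇒ W = (0, -1/3)
W = U + t·(H−U) with t = -1/3, so UW:WH = t:(1−t) = -1/3:4/3

UW:WH = -1/4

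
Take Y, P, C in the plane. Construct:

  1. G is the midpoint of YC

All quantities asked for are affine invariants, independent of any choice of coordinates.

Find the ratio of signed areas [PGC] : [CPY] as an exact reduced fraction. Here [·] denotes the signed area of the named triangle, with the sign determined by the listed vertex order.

[PGC]:[CPY] = 1/2

Set Y = (0, 0), P = (1, 0), C = (0, 1); any affine frame gives the same invariant.
1. G is the midpoint of YC ⇒ G = (0, 1/2)
2·[PGC] = -1/2, 2·[CPY] = -1
[PGC]:[CPY] = -1/2:-1 = 1/2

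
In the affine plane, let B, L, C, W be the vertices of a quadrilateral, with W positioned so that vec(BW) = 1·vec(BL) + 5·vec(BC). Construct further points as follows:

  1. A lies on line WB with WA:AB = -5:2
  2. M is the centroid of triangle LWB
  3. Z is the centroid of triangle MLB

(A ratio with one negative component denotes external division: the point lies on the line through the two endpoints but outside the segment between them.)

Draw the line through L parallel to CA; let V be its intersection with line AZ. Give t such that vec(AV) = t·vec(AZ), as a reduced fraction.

Choose coordinates B = (0, 0), L = (1, 0), C = (0, 1), W = (1, 5).
1. A lies on line WB with WA:AB = -5:2 ⇒ A = (-2/3, -10/3)
2. M is the centroid of triangle LWB ⇒ M = (2/3, 5/3)
3. Z is the centroid of triangle MLB ⇒ Z = (5/9, 5/9)
through L parallel to CA: direction (-2/3, -13/3); meets AZ at V = (349/219, 845/219)
V = A + t·(Z−A) with t = 135/73

t = 135/73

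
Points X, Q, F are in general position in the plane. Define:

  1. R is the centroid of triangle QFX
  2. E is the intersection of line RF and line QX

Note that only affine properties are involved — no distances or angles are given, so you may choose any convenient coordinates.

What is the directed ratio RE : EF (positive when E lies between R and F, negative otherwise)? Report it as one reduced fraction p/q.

RE:EF = -1/3

Set X = (0, 0), Q = (1, 0), F = (0, 1); any affine frame gives the same invariant.
1. R is the centroid of triangle QFX ⇒ R = (1/3, 1/3)
2. E is the intersection of line RF and line QX ⇒ E = (1/2, 0)
E = R + t·(F−R) with t = -1/2, so RE:EF = t:(1−t) = -1/2:3/2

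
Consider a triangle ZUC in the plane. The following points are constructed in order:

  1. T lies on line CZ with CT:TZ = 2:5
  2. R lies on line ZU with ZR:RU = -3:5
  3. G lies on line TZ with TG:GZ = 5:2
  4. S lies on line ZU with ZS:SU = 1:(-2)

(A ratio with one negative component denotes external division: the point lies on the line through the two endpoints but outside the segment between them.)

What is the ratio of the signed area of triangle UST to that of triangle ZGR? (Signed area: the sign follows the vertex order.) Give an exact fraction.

Assign Z = (0, 0), U = (1, 0), C = (0, 1) — the answer is frame-independent, so this choice is without loss of generality.
1. T lies on line CZ with CT:TZ = 2:5 ⇒ T = (0, 5/7)
2. R lies on line ZU with ZR:RU = -3:5 ⇒ R = (-3/2, 0)
3. G lies on line TZ with TG:GZ = 5:2 ⇒ G = (0, 10/49)
4. S lies on line ZU with ZS:SU = 1:(-2) ⇒ S = (-1, 0)
2·[UST] = -10/7, 2·[ZGR] = 15/49
[UST]:[ZGR] = -10/7:15/49 = -14/3

[UST]:[ZGR] = -14/3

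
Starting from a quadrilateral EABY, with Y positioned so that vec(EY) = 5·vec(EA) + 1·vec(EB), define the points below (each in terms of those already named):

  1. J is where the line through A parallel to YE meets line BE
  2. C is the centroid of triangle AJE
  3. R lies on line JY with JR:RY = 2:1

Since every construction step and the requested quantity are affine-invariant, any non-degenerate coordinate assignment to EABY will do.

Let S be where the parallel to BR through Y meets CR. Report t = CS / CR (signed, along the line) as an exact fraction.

Choose coordinates E = (0, 0), A = (1, 0), B = (0, 1), Y = (5, 1).
1. J is where the line through A parallel to YE meets line BE ⇒ J = (0, -1/5)
2. C is the centroid of triangle AJE ⇒ C = (1/3, -1/15)
3. R lies on line JY with JR:RY = 2:1 ⇒ R = (10/3, 3/5)
through Y parallel to BR: direction (10/3, -2/5); meets CR at S = (1175/231, 381/385)
S = C + t·(R−C) with t = 122/77

t = 122/77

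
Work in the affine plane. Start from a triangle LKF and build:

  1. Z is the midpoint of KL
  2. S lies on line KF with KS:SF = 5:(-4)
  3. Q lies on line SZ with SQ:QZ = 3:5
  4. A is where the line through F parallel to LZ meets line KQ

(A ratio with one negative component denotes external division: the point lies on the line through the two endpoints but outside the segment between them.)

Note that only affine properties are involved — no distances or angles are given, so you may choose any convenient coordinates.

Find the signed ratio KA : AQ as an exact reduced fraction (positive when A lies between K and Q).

KA:AQ = 8/17

Set L = (0, 0), K = (1, 0), F = (0, 1); any affine frame gives the same invariant.
1. Z is the midpoint of KL ⇒ Z = (1/2, 0)
2. S lies on line KF with KS:SF = 5:(-4) ⇒ S = (-4, 5)
3. Q lies on line SZ with SQ:QZ = 3:5 ⇒ Q = (-37/16, 25/8)
4. A is where the line through F parallel to LZ meets line KQ ⇒ A = (-3/50, 1)
A = K + t·(Q−K) with t = 8/25, so KA:AQ = t:(1−t) = 8/25:17/25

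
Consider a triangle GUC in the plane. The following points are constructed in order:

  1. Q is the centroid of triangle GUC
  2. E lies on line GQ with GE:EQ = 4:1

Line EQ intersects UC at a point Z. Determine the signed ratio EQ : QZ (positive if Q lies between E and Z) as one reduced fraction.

Assign G = (0, 0), U = (1, 0), C = (0, 1) — the answer is frame-independent, so this choice is without loss of generality.
1. Q is the centroid of triangle GUC ⇒ Q = (1/3, 1/3)
2. E lies on line GQ with GE:EQ = 4:1 ⇒ E = (4/15, 4/15)
line EQ meets UC at Z = (1/2, 1/2)
Q = E + t·(Z−E) with t = 2/7, so EQ:QZ = 2/7:5/7

EQ:QZ = 2/5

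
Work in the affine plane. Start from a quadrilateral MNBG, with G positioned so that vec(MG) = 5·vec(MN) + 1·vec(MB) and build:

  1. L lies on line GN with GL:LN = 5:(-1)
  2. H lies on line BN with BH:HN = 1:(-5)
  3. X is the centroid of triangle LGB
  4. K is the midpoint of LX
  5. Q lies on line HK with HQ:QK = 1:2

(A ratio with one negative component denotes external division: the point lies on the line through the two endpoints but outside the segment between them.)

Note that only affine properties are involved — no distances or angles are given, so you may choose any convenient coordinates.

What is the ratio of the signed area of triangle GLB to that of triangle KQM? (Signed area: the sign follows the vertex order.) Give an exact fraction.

Set M = (0, 0), N = (1, 0), B = (0, 1), G = (5, 1); any affine frame gives the same invariant.
1. L lies on line GN with GL:LN = 5:(-1) ⇒ L = (0, -1/4)
2. H lies on line BN with BH:HN = 1:(-5) ⇒ H = (-1/4, 5/4)
3. X is the centroid of triangle LGB ⇒ X = (5/3, 7/12)
4. K is the midpoint of LX ⇒ K = (5/6, 1/6)
5. Q lies on line HK with HQ:QK = 1:2 ⇒ Q = (1/9, 8/9)
2·[GLB] = -25/4, 2·[KQM] = 13/18
[GLB]:[KQM] = -25/4:13/18 = -225/26

[GLB]:[KQM] = -225/26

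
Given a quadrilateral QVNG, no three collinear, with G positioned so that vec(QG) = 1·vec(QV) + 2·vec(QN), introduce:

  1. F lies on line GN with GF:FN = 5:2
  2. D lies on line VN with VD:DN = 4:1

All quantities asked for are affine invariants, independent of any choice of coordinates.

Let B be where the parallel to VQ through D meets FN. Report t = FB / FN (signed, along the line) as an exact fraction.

Set Q = (0, 0), V = (1, 0), N = (0, 1), G = (1, 2); any affine frame gives the same invariant.
1. F lies on line GN with GF:FN = 5:2 ⇒ F = (2/7, 9/7)
2. D lies on line VN with VD:DN = 4:1 ⇒ D = (1/5, 4/5)
through D parallel to VQ: direction (-1, 0); meets FN at B = (-1/5, 4/5)
B = F + t·(N−F) with t = 17/10

t = 17/10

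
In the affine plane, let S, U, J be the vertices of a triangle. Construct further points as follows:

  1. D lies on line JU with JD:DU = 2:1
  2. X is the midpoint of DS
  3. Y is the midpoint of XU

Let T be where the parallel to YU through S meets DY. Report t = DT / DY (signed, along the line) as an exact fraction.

Choose coordinates S = (0, 0), U = (1, 0), J = (0, 1).
1. D lies on line JU with JD:DU = 2:1 ⇒ D = (2/3, 1/3)
2. X is the midpoint of DS ⇒ X = (1/3, 1/6)
3. Y is the midpoint of XU ⇒ Y = (2/3, 1/12)
through S parallel to YU: direction (1/3, -1/12); meets DY at T = (2/3, -1/6)
T = D + t·(Y−D) with t = 2

t = 2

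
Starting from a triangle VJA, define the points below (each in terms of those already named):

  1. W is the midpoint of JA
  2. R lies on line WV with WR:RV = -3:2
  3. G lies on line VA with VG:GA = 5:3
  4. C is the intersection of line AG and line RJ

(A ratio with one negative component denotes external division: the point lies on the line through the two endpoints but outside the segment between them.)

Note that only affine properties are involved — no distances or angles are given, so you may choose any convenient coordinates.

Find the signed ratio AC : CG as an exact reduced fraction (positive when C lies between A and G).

AC:CG = -4/3

Work in coordinates with V = (0, 0), J = (1, 0), A = (0, 1).
1. W is the midpoint of JA ⇒ W = (1/2, 1/2)
2. R lies on line WV with WR:RV = -3:2 ⇒ R = (-1, -1)
3. G lies on line VA with VG:GA = 5:3 ⇒ G = (0, 5/8)
4. C is the intersection of line AG and line RJ ⇒ C = (0, -1/2)
C = A + t·(G−A) with t = 4, so AC:CG = t:(1−t) = 4:-3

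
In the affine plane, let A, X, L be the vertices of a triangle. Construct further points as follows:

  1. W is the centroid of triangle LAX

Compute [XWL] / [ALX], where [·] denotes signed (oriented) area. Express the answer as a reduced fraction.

Assign A = (0, 0), X = (1, 0), L = (0, 1) — the answer is frame-independent, so this choice is without loss of generality.
1. W is the centroid of triangle LAX ⇒ W = (1/3, 1/3)
2·[XWL] = -1/3, 2·[ALX] = -1
[XWL]:[ALX] = -1/3:-1 = 1/3

[XWL]:[ALX] = 1/3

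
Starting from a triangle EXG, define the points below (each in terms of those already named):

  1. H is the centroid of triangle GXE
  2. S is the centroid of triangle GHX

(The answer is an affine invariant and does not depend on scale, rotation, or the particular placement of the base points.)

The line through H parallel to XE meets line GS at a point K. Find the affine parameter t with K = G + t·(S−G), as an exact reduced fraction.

Choose coordinates E = (0, 0), X = (1, 0), G = (0, 1).
1. H is the centroid of triangle GXE ⇒ H = (1/3, 1/3)
2. S is the centroid of triangle GHX ⇒ S = (4/9, 4/9)
through H parallel to XE: direction (-1, 0); meets GS at K = (8/15, 1/3)
K = G + t·(S−G) with t = 6/5

t = 6/5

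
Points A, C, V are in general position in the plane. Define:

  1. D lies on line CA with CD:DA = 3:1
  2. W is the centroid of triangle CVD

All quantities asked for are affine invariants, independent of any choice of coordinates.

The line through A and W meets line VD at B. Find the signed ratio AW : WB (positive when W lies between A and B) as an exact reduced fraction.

Assign A = (0, 0), C = (1, 0), V = (0, 1) — the answer is frame-independent, so this choice is without loss of generality.
1. D lies on line CA with CD:DA = 3:1 ⇒ D = (1/4, 0)
2. W is the centroid of triangle CVD ⇒ W = (5/12, 1/3)
line AW meets VD at B = (5/24, 1/6)
W = A + t·(B−A) with t = 2, so AW:WB = 2:-1

AW:WB = -2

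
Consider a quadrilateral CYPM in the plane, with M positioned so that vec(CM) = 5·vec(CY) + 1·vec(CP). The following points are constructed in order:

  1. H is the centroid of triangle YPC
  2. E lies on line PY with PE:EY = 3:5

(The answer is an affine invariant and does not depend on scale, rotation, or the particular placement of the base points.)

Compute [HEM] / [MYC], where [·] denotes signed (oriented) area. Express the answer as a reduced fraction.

[HEM]:[MYC] = 4/3

Set C = (0, 0), Y = (1, 0), P = (0, 1), M = (5, 1); any affine frame gives the same invariant.
1. H is the centroid of triangle YPC ⇒ H = (1/3, 1/3)
2. E lies on line PY with PE:EY = 3:5 ⇒ E = (3/8, 5/8)
2·[HEM] = -4/3, 2·[MYC] = -1
[HEM]:[MYC] = -4/3:-1 = 4/3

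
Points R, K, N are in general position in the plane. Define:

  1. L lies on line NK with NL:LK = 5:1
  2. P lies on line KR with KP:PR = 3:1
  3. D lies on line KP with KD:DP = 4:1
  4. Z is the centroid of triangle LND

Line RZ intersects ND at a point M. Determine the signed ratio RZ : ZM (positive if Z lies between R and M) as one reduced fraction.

RZ:ZM = -17/5

Choose coordinates R = (0, 0), K = (1, 0), N = (0, 1).
1. L lies on line NK with NL:LK = 5:1 ⇒ L = (5/6, 1/6)
2. P lies on line KR with KP:PR = 3:1 ⇒ P = (1/4, 0)
3. D lies on line KP with KD:DP = 4:1 ⇒ D = (2/5, 0)
4. Z is the centroid of triangle LND ⇒ Z = (37/90, 7/18)
line RZ meets ND at M = (74/255, 14/51)
Z = R + t·(M−R) with t = 17/12, so RZ:ZM = 17/12:-5/12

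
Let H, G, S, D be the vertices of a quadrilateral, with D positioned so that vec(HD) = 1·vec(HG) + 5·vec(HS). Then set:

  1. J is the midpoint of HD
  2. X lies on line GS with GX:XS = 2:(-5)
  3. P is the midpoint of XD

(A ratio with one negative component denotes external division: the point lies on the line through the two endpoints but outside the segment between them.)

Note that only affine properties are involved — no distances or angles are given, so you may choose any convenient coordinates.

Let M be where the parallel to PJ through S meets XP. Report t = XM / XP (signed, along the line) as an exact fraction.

Choose coordinates H = (0, 0), G = (1, 0), S = (0, 1), D = (1, 5).
1. J is the midpoint of HD ⇒ J = (1/2, 5/2)
2. X lies on line GS with GX:XS = 2:(-5) ⇒ X = (5/3, -2/3)
3. P is the midpoint of XD ⇒ P = (4/3, 13/6)
through S parallel to PJ: direction (-5/6, 1/3); meets XP at M = (125/81, 31/81)
M = X + t·(P−X) with t = 10/27

t = 10/27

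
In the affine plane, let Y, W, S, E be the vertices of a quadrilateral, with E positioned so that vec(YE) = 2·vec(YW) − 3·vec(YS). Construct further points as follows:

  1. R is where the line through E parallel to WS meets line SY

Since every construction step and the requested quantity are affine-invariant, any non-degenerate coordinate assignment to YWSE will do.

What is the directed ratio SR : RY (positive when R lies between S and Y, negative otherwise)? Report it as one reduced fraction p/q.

SR:RY = -2

Set Y = (0, 0), W = (1, 0), S = (0, 1), E = (2, -3); any affine frame gives the same invariant.
1. R is where the line through E parallel to WS meets line SY ⇒ R = (0, -1)
R = S + t·(Y−S) with t = 2, so SR:RY = t:(1−t) = 2:-1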